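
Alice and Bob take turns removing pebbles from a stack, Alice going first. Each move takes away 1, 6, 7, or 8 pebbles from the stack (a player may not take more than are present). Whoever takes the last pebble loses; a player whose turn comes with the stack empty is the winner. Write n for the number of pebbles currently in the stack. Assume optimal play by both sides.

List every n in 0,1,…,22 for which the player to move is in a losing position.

Label each position W (a win for the player to move) or L (a loss). A position with no legal move is W; any other position is W exactly when some move reaches an L, and L when every move reaches a W.
n=0: no move; the opponent has just taken the last pebble and therefore loses → W
n=1: the only move is to 0(W), a W ⇒ L
n=2: can move to 1, which is L ⇒ W
n=3: the only move is to 2(W), a W ⇒ L
n=4: can move to 3, which is L ⇒ W
n=5: the only move is to 4(W), a W ⇒ L
n=6: can move to 5, which is L ⇒ W
n=7: can move to 1, which is L ⇒ W
n=8: can move to 1, which is L ⇒ W
n=9: can move to 3, which is L ⇒ W
n=10: can move to 3, which is L ⇒ W
n=11: can move to 5, which is L ⇒ W
n=12: can move to 5, which is L ⇒ W
n=13: can move to 5, which is L ⇒ W
n=14: moves to 13(W), 8(W), 7(W), 6(W); every one is W ⇒ L
n=15: can move to 14, which is L ⇒ W
n=16: moves to 15(W), 10(W), 9(W), 8(W); every one is W ⇒ L
n=17: can move to 16, which is L ⇒ W
n=18: moves to 17(W), 12(W), 11(W), 10(W); every one is W ⇒ L
n=19: can move to 18, which is L ⇒ W
n=20: can move to 14, which is L ⇒ W
n=21: can move to 14, which is L ⇒ W
n=22: can move to 16, which is L ⇒ W
Reading off the rows marked L gives the requested list; there are 6 such values of n.

1, 3, 5, 14, 16, 18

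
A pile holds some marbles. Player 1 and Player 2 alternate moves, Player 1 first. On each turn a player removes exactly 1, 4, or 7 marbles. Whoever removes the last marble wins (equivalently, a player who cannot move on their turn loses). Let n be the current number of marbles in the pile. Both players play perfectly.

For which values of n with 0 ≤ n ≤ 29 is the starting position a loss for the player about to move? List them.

0, 2, 5, 8, 10, 13, 16, 18, 21, 24, 26, 29

Build the W/L table. Terminal = L. A non-terminal position is W if it has a move to some L; otherwise it is L.
n=0: no move → L
n=1: W (go to 0, an L position)
n=2: L (sole option 1(W) is W)
n=3: W (go to 2, an L position)
n=4: W (go to 0, an L position)
n=5: L (options 4(W), 1(W) are all W)
n=6: W (go to 5, an L position)
n=7: W (go to 0, an L position)
n=8: L (options 7(W), 4(W), 1(W) are all W)
n=9: W (go to 8, an L position)
n=10: L (options 9(W), 6(W), 3(W) are all W)
n=11: W (go to 10, an L position)
n=12: W (go to 8, an L position)
n=13: L (options 12(W), 9(W), 6(W) are all W)
n=14: W (go to 13, an L position)
n=15: W (go to 8, an L position)
n=16: L (options 15(W), 12(W), 9(W) are all W)
n=17: W (go to 16, an L position)
n=18: L (options 17(W), 14(W), 11(W) are all W)
n=19: W (go to 18, an L position)
n=20: W (go to 16, an L position)
n=21: L (options 20(W), 17(W), 14(W) are all W)
n=22: W (go to 21, an L position)
n=23: W (go to 16, an L position)
n=24: L (options 23(W), 20(W), 17(W) are all W)
n=25: W (go to 24, an L position)
n=26: L (options 25(W), 22(W), 19(W) are all W)
n=27: W (go to 26, an L position)
n=28: W (go to 24, an L position)
n=29: L (options 28(W), 25(W), 22(W) are all W)
Reading off the rows marked L gives the requested list; there are 12 such values of n.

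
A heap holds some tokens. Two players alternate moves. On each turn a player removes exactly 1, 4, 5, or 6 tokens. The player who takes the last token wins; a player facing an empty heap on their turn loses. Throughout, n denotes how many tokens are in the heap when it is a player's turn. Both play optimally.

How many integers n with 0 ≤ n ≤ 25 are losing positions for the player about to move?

Label each position W (a win for the player to move) or L (a loss). A position with no legal move is L; any other position is W exactly when some move reaches an L, and L when every move reaches a W.
n=0: no move → L
n=1: W (go to 0, an L position)
n=2: L (sole option 1(W) is W)
n=3: W (go to 2, an L position)
n=4: W (go to 0, an L position)
n=5: W (go to 0, an L position)
n=6: W (go to 2, an L position)
n=7: W (go to 2, an L position)
n=8: W (go to 2, an L position)
n=9: L (options 8(W), 5(W), 4(W), 3(W) are all W)
n=10: W (go to 9, an L position)
n=11: L (options 10(W), 7(W), 6(W), 5(W) are all W)
n=12: W (go to 11, an L position)
n=13: W (go to 9, an L position)
n=14: W (go to 9, an L position)
n=15: W (go to 11, an L position)
n=16: W (go to 11, an L position)
n=17: W (go to 11, an L position)
n=18: L (options 17(W), 14(W), 13(W), 12(W) are all W)
n=19: W (go to 18, an L position)
n=20: L (options 19(W), 16(W), 15(W), 14(W) are all W)
n=21: W (go to 20, an L position)
n=22: W (go to 18, an L position)
n=23: W (go to 18, an L position)
n=24: W (go to 20, an L position)
n=25: W (go to 20, an L position)
L entries with 0 ≤ n ≤ 25: n = 0, 2, 9, 11, 18, 20; that makes 6.

6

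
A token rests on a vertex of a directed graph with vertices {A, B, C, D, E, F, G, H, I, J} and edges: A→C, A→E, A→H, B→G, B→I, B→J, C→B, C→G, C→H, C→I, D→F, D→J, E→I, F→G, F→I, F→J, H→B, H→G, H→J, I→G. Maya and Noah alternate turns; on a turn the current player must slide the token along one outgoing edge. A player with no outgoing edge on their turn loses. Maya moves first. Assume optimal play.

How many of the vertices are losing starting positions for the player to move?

Classify positions by backward induction: terminal positions (no move available) are L. From any other position, the mover wins iff some move reaches an L.
Every edge goes from a vertex to one that appears earlier in the order J, G, I, B, F, H, C, E, A, D, so processing vertices in that order labels each vertex after all of its successors.
J: no outgoing edge → L
G: no outgoing edge → L
I: can move to G, which is L ⇒ W
B: can move to G, which is L ⇒ W
F: can move to G, which is L ⇒ W
H: can move to G, which is L ⇒ W
C: can move to G, which is L ⇒ W
E: the only move is to I(W), a W ⇒ L
A: can move to E, which is L ⇒ W
D: can move to J, which is L ⇒ W
The L vertices are E, G, J; that is 3 in all.

3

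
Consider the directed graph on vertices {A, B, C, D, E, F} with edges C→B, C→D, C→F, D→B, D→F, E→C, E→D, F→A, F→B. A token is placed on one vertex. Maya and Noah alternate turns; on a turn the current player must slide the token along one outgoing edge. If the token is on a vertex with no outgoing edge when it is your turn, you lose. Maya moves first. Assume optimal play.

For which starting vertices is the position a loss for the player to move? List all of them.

Compute win/loss labels from the base case upward. A position with no move is L. Any other position is W if it can reach an L in one move, else L.
Every edge goes from a vertex to one that appears earlier in the order A, B, F, D, C, E, so processing vertices in that order labels each vertex after all of its successors.
A: no outgoing edge → L
B: no outgoing edge → L
F: can move to B, which is L ⇒ W
D: can move to B, which is L ⇒ W
C: can move to B, which is L ⇒ W
E: moves to C(W), D(W); every one is W ⇒ L
The losing starting vertices are exactly the entries labelled L in this table (3 of them).

A, B, E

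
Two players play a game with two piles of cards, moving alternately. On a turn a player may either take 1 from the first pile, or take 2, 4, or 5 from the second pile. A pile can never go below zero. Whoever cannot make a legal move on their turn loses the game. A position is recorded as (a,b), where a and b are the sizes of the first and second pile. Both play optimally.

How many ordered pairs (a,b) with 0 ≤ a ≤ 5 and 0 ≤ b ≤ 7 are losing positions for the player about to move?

15

Build the W/L table. Terminal = L. A non-terminal position is W if it has a move to some L; otherwise it is L.
Every move lowers a or b (never raises either), so fill the grid row by row in increasing a, and left to right within a row: each cell's successors are then already labelled.
      b=0  b=1  b=2  b=3  b=4  b=5  b=6  b=7
a=0:    L    L    W    W    W    W    W    L
a=1:    W    W    L    L    W    W    W    W
a=2:    L    L    W    W    W    W    W    L
a=3:    W    W    L    L    W    W    W    W
a=4:    L    L    W    W    W    W    W    L
a=5:    W    W    L    L    W    W    W    W
Cells with no legal move (terminal, hence L): (0,0), (0,1).
The remaining L cells, each justified by listing all of its moves:
(0,7): moves to (0,5)(W), (0,3)(W), (0,2)(W); every one is W ⇒ L
(1,2): moves to (0,2)(W), (1,0)(W); every one is W ⇒ L
(1,3): moves to (0,3)(W), (1,1)(W); every one is W ⇒ L
(2,0): the only move is to (1,0)(W), a W ⇒ L
(2,1): the only move is to (1,1)(W), a W ⇒ L
(2,7): moves to (1,7)(W), (2,5)(W), (2,3)(W), (2,2)(W); every one is W ⇒ L
(3,2): moves to (2,2)(W), (3,0)(W); every one is W ⇒ L
(3,3): moves to (2,3)(W), (3,1)(W); every one is W ⇒ L
(4,0): the only move is to (3,0)(W), a W ⇒ L
(4,1): the only move is to (3,1)(W), a W ⇒ L
(4,7): moves to (3,7)(W), (4,5)(W), (4,3)(W), (4,2)(W); every one is W ⇒ L
(5,2): moves to (4,2)(W), (5,0)(W); every one is W ⇒ L
(5,3): moves to (4,3)(W), (5,1)(W); every one is W ⇒ L
Every other cell has at least one move into one of the L cells above, so it is W.
L cells per row: a=0: 3, a=1: 2, a=2: 3, a=3: 2, a=4: 3, a=5: 2; total 15.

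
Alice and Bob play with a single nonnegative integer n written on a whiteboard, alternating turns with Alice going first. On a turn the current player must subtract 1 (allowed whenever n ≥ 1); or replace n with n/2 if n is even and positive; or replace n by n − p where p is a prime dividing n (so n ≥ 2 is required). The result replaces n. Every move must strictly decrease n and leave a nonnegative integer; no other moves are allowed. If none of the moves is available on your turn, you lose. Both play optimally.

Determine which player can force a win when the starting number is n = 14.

Work bottom-up. With no move the player to move loses. Otherwise the position is W if at least one move leads to an L position for the opponent, and L if every move leads to a W.
n=0: no move → L
n=1: W (go to 0, an L position)
n=2: W (go to 0, an L position)
n=3: W (go to 0, an L position)
n=4: L (options 2(W), 3(W) are all W)
n=5: W (go to 0, an L position)
n=6: W (go to 4, an L position)
n=7: W (go to 0, an L position)
n=8: W (go to 4, an L position)
n=9: L (options 6(W), 8(W) are all W)
n=10: W (go to 9, an L position)
n=11: W (go to 0, an L position)
n=12: W (go to 9, an L position)
n=13: W (go to 0, an L position)
n=14: L (options 7(W), 12(W), 13(W) are all W)
The starting position 14 is L: whatever Alice does, the opponent receives a W position.

Bob wins.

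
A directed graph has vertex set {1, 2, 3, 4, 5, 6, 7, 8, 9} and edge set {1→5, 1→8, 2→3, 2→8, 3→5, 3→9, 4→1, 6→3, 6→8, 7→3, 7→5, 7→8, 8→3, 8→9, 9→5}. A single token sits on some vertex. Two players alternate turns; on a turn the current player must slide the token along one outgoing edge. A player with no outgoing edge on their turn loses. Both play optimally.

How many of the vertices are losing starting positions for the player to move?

Work bottom-up. With no move the player to move loses. Otherwise the position is W if at least one move leads to an L position for the opponent, and L if every move leads to a W.
Every edge goes from a vertex to one that appears earlier in the order 5, 9, 3, 8, 2, 6, 1, 4, 7, so processing vertices in that order labels each vertex after all of its successors.
5: no outgoing edge → L
9: can move to 5, which is L ⇒ W
3: can move to 5, which is L ⇒ W
8: moves to 3(W), 9(W); every one is W ⇒ L
2: can move to 8, which is L ⇒ W
6: can move to 8, which is L ⇒ W
1: can move to 8, which is L ⇒ W
4: the only move is to 1(W), a W ⇒ L
7: can move to 8, which is L ⇒ W
The L vertices are 4, 5, 8; that is 3 in all.

3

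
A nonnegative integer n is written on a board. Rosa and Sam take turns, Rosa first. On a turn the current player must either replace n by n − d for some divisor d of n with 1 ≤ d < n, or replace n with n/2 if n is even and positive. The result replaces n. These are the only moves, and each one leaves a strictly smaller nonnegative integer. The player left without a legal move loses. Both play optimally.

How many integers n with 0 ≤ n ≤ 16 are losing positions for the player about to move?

9

Positions with no move are L. A position that does have a move is losing for the player to move precisely when every available move leads to a winning position for the opponent. Fill in the labels:
n=0: no move → L
n=1: no move → L
n=2: →1(L), so W
n=3: →2(W) only, which is W, so L
n=4: →3(L), so W
n=5: →4(W) only, which is W, so L
n=6: →3(L), so W
n=7: →6(W) only, which is W, so L
n=8: →7(L), so W
n=9: →6(W), 8(W) — all W, so L
n=10: →5(L), so W
n=11: →10(W) only, which is W, so L
n=12: →9(L), so W
n=13: →12(W) only, which is W, so L
n=14: →7(L), so W
n=15: →10(W), 12(W), 14(W) — all W, so L
n=16: →15(L), so W
L entries with 0 ≤ n ≤ 16: n = 0, 1, 3, 5, 7, 9, 11, 13, 15; that makes 9.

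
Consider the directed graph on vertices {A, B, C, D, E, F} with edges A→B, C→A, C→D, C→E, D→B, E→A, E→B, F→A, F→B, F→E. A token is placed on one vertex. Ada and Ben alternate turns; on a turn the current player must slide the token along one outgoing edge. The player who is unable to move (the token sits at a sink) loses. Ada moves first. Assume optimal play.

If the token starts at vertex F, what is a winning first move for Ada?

Classify positions by backward induction: terminal positions (no move available) are L. From any other position, the mover wins iff some move reaches an L.
Every edge goes from a vertex to one that appears earlier in the order B, A, E, D, C, F, so processing vertices in that order labels each vertex after all of its successors.
B: no outgoing edge → L
A: →B(L), so W
E: →B(L), so W
D: →B(L), so W
C: →D(W), E(W), A(W) — all W, so L
F: →B(L), so W
From F, the L positions reachable in one move are: B.

Move to B.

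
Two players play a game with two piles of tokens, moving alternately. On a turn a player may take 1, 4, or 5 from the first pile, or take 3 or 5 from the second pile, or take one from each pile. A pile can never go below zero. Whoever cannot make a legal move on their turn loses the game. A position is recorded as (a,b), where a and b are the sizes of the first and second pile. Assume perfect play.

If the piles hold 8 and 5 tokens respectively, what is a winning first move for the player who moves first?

Move to (3,5).

Classify positions by backward induction: terminal positions (no move available) are L. From any other position, the mover wins iff some move reaches an L.
No move ever increases a pile, so every position that can arise here has a ≤ 8 and b ≤ 5; it is enough to label the cells with 0 ≤ a ≤ 8 and 0 ≤ b ≤ 5.
Every move lowers a or b (never raises either), so fill the grid row by row in increasing a, and left to right within a row: each cell's successors are then already labelled.
      b=0  b=1  b=2  b=3  b=4  b=5
a=0:    L    L    L    W    W    W
a=1:    W    W    W    W    L    L
a=2:    L    L    L    W    W    W
a=3:    W    W    W    W    L    L
a=4:    W    W    W    L    W    W
a=5:    W    W    W    W    W    W
a=6:    W    W    W    L    W    W
a=7:    W    W    W    W    W    W
a=8:    L    L    L    W    W    W
Cells with no legal move (terminal, hence L): (0,0), (0,1), (0,2).
The remaining L cells, each justified by listing all of its moves:
(1,4): only reaches (0,4)(W), (1,1)(W), (0,3)(W), all W → L
(1,5): only reaches (0,5)(W), (1,2)(W), (1,0)(W), (0,4)(W), all W → L
(2,0): only reaches (1,0)(W), which is W → L
(2,1): only reaches (1,1)(W), (1,0)(W), all W → L
(2,2): only reaches (1,2)(W), (1,1)(W), all W → L
(3,4): only reaches (2,4)(W), (3,1)(W), (2,3)(W), all W → L
(3,5): only reaches (2,5)(W), (3,2)(W), (3,0)(W), (2,4)(W), all W → L
(4,3): only reaches (3,3)(W), (0,3)(W), (4,0)(W), (3,2)(W), all W → L
(6,3): only reaches (5,3)(W), (2,3)(W), (1,3)(W), (6,0)(W), (5,2)(W), all W → L
(8,0): only reaches (7,0)(W), (4,0)(W), (3,0)(W), all W → L
(8,1): only reaches (7,1)(W), (4,1)(W), (3,1)(W), (7,0)(W), all W → L
(8,2): only reaches (7,2)(W), (4,2)(W), (3,2)(W), (7,1)(W), all W → L
Every other cell has at least one move into one of the L cells above, so it is W.
From (8,5), the L positions reachable in one move are: (3,5), (8,2), (8,0). Any move reaching one of these is winning.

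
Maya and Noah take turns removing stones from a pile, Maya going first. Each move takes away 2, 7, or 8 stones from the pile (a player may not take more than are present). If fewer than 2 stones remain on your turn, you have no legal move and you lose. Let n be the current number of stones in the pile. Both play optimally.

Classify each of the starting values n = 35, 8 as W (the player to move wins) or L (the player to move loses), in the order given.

35: L, 8: W

Work bottom-up. With no move the player to move loses. Otherwise the position is W if at least one move leads to an L position for the opponent, and L if every move leads to a W.
n=0: no move → L
n=1: no move → L
n=2: reaches L-position 0 → W
n=3: reaches L-position 1 → W
n=4: only reaches 2(W), which is W → L
n=5: only reaches 3(W), which is W → L
n=6: reaches L-position 4 → W
n=7: reaches L-position 5 → W
n=8: reaches L-position 1 → W
n=9: reaches L-position 1 → W
n=10: only reaches 8(W), 3(W), 2(W), all W → L
n=11: reaches L-position 4 → W
n=12: reaches L-position 10 → W
n=13: reaches L-position 5 → W
n=14: only reaches 12(W), 7(W), 6(W), all W → L
n=15: only reaches 13(W), 8(W), 7(W), all W → L
n=16: reaches L-position 14 → W
n=17: reaches L-position 15 → W
n=18: reaches L-position 10 → W
n=19: only reaches 17(W), 12(W), 11(W), all W → L
n=20: only reaches 18(W), 13(W), 12(W), all W → L
n=21: reaches L-position 19 → W
n=22: reaches L-position 20 → W
n=23: reaches L-position 15 → W
n=24: only reaches 22(W), 17(W), 16(W), all W → L
n=25: only reaches 23(W), 18(W), 17(W), all W → L
n=26: reaches L-position 24 → W
n=27: reaches L-position 25 → W
n=28: reaches L-position 20 → W
n=29: only reaches 27(W), 22(W), 21(W), all W → L
n=30: only reaches 28(W), 23(W), 22(W), all W → L
n=31: reaches L-position 29 → W
n=32: reaches L-position 30 → W
n=33: reaches L-position 25 → W
n=34: only reaches 32(W), 27(W), 26(W), all W → L
n=35: only reaches 33(W), 28(W), 27(W), all W → L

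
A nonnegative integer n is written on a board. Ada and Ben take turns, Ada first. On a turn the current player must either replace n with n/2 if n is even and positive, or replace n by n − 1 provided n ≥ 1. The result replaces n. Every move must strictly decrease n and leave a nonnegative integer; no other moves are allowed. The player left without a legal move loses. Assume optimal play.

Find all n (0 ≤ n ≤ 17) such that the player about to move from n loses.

Build the W/L table. Terminal = L. A non-terminal position is W if it has a move to some L; otherwise it is L.
n=0: no move → L
n=1: W (go to 0, an L position)
n=2: L (sole option 1(W) is W)
n=3: W (go to 2, an L position)
n=4: W (go to 2, an L position)
n=5: L (sole option 4(W) is W)
n=6: W (go to 5, an L position)
n=7: L (sole option 6(W) is W)
n=8: W (go to 7, an L position)
n=9: L (sole option 8(W) is W)
n=10: W (go to 5, an L position)
n=11: L (sole option 10(W) is W)
n=12: W (go to 11, an L position)
n=13: L (sole option 12(W) is W)
n=14: W (go to 7, an L position)
n=15: L (sole option 14(W) is W)
n=16: W (go to 15, an L position)
n=17: L (sole option 16(W) is W)
The losing starting values of n are exactly the entries labelled L in this table (9 of them).

0, 2, 5, 7, 9, 11, 13, 15, 17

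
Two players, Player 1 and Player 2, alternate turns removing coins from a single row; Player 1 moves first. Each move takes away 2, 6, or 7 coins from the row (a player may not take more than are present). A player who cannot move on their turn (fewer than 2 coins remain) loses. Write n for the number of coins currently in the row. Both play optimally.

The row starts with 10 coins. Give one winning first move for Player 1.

Label each position W (a win for the player to move) or L (a loss). A position with no legal move is L; any other position is W exactly when some move reaches an L, and L when every move reaches a W.
n=0: no move → L
n=1: no move → L
n=2: can move to 0, which is L ⇒ W
n=3: can move to 1, which is L ⇒ W
n=4: the only move is to 2(W), a W ⇒ L
n=5: the only move is to 3(W), a W ⇒ L
n=6: can move to 4, which is L ⇒ W
n=7: can move to 5, which is L ⇒ W
n=8: can move to 1, which is L ⇒ W
n=9: moves to 7(W), 3(W), 2(W); every one is W ⇒ L
n=10: can move to 4, which is L ⇒ W
From 10, the L positions reachable in one move are: 4.

Remove 6, leaving 4.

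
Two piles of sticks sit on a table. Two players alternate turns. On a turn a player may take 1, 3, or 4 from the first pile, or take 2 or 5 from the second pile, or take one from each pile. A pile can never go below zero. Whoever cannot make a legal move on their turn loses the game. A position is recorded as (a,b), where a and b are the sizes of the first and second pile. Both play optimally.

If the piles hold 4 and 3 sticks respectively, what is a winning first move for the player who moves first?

Build the W/L table. Terminal = L. A non-terminal position is W if it has a move to some L; otherwise it is L.
No move ever increases a pile, so every position that can arise here has a ≤ 4 and b ≤ 3; it is enough to label the cells with 0 ≤ a ≤ 4 and 0 ≤ b ≤ 3.
Every move lowers a or b (never raises either), so fill the grid row by row in increasing a, and left to right within a row: each cell's successors are then already labelled.
      b=0  b=1  b=2  b=3
a=0:    L    L    W    W
a=1:    W    W    W    L
a=2:    L    L    W    W
a=3:    W    W    W    L
a=4:    W    W    L    W
Cells with no legal move (terminal, hence L): (0,0), (0,1).
The remaining L cells, each justified by listing all of its moves:
(1,3): only reaches (0,3)(W), (1,1)(W), (0,2)(W), all W → L
(2,0): only reaches (1,0)(W), which is W → L
(2,1): only reaches (1,1)(W), (1,0)(W), all W → L
(3,3): only reaches (2,3)(W), (0,3)(W), (3,1)(W), (2,2)(W), all W → L
(4,2): only reaches (3,2)(W), (1,2)(W), (0,2)(W), (4,0)(W), (3,1)(W), all W → L
Every other cell has at least one move into one of the L cells above, so it is W.
From (4,3), the L positions reachable in one move are: (3,3), (1,3). Any move reaching one of these is winning.

Move to (3,3).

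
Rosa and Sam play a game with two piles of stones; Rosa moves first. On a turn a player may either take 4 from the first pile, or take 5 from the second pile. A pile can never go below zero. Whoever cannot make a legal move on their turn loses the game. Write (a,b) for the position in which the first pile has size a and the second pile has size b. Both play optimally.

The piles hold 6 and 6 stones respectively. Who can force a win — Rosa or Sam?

Sam wins.

Classify positions by backward induction: terminal positions (no move available) are L. From any other position, the mover wins iff some move reaches an L.
No move ever increases a pile, so every position that can arise here has a ≤ 6 and b ≤ 6; it is enough to label the cells with 0 ≤ a ≤ 6 and 0 ≤ b ≤ 6.
Every move lowers a or b (never raises either), so fill the grid row by row in increasing a, and left to right within a row: each cell's successors are then already labelled.
      b=0  b=1  b=2  b=3  b=4  b=5  b=6
a=0:    L    L    L    L    L    W    W
a=1:    L    L    L    L    L    W    W
a=2:    L    L    L    L    L    W    W
a=3:    L    L    L    L    L    W    W
a=4:    W    W    W    W    W    L    L
a=5:    W    W    W    W    W    L    L
a=6:    W    W    W    W    W    L    L
Cells with no legal move (terminal, hence L): (0,0), (0,1), (0,2), (0,3), (0,4), (1,0), (1,1), (1,2), (1,3), (1,4), (2,0), (2,1), (2,2), (2,3), (2,4), (3,0), (3,1), (3,2), (3,3), (3,4).
The remaining L cells, each justified by listing all of its moves:
(4,5): L (options (0,5)(W), (4,0)(W) are all W)
(4,6): L (options (0,6)(W), (4,1)(W) are all W)
(5,5): L (options (1,5)(W), (5,0)(W) are all W)
(5,6): L (options (1,6)(W), (5,1)(W) are all W)
(6,5): L (options (2,5)(W), (6,0)(W) are all W)
(6,6): L (options (2,6)(W), (6,1)(W) are all W)
Every other cell has at least one move into one of the L cells above, so it is W.
Every move from (6,6) reaches a W position, so the mover loses.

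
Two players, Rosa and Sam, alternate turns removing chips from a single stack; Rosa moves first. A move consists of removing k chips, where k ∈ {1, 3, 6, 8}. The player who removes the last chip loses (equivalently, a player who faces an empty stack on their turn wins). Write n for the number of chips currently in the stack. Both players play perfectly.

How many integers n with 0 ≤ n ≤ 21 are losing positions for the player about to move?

Label each position W (a win for the player to move) or L (a loss). A position with no legal move is W; any other position is W exactly when some move reaches an L, and L when every move reaches a W.
n=0: no move; the opponent has just taken the last chip and therefore loses → W
n=1: the only move is to 0(W), a W ⇒ L
n=2: can move to 1, which is L ⇒ W
n=3: moves to 2(W), 0(W); every one is W ⇒ L
n=4: can move to 3, which is L ⇒ W
n=5: moves to 4(W), 2(W); every one is W ⇒ L
n=6: can move to 5, which is L ⇒ W
n=7: can move to 1, which is L ⇒ W
n=8: can move to 5, which is L ⇒ W
n=9: can move to 3, which is L ⇒ W
n=10: moves to 9(W), 7(W), 4(W), 2(W); every one is W ⇒ L
n=11: can move to 10, which is L ⇒ W
n=12: moves to 11(W), 9(W), 6(W), 4(W); every one is W ⇒ L
n=13: can move to 12, which is L ⇒ W
n=14: moves to 13(W), 11(W), 8(W), 6(W); every one is W ⇒ L
n=15: can move to 14, which is L ⇒ W
n=16: can move to 10, which is L ⇒ W
n=17: can move to 14, which is L ⇒ W
n=18: can move to 12, which is L ⇒ W
n=19: moves to 18(W), 16(W), 13(W), 11(W); every one is W ⇒ L
n=20: can move to 19, which is L ⇒ W
n=21: moves to 20(W), 18(W), 15(W), 13(W); every one is W ⇒ L
L entries with 0 ≤ n ≤ 21: n = 1, 3, 5, 10, 12, 14, 19, 21; that makes 8.

8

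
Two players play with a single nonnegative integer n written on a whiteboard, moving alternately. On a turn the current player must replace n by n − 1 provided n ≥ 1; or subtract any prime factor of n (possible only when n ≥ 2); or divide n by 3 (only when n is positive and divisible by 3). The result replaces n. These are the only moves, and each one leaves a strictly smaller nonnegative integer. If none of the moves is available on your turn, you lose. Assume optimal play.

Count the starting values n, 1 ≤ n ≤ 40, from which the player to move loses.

10

Classify positions by backward induction: terminal positions (no move available) are L. From any other position, the mover wins iff some move reaches an L.
n=0: no move → L
n=1: →0(L), so W
n=2: →0(L), so W
n=3: →0(L), so W
n=4: →2(W), 3(W) — all W, so L
n=5: →0(L), so W
n=6: →4(L), so W
n=7: →0(L), so W
n=8: →6(W), 7(W) — all W, so L
n=9: →8(L), so W
n=10: →8(L), so W
n=11: →0(L), so W
n=12: →4(L), so W
n=13: →0(L), so W
n=14: →7(W), 12(W), 13(W) — all W, so L
n=15: →14(L), so W
n=16: →14(L), so W
n=17: →0(L), so W
n=18: →6(W), 15(W), 16(W), 17(W) — all W, so L
n=19: →0(L), so W
n=20: →18(L), so W
n=21: →14(L), so W
n=22: →11(W), 20(W), 21(W) — all W, so L
n=23: →0(L), so W
n=24: →8(L), so W
n=25: →20(W), 24(W) — all W, so L
n=26: →25(L), so W
n=27: →9(W), 24(W), 26(W) — all W, so L
n=28: →27(L), so W
n=29: →0(L), so W
n=30: →25(L), so W
n=31: →0(L), so W
n=32: →30(W), 31(W) — all W, so L
n=33: →22(L), so W
n=34: →32(L), so W
n=35: →28(W), 30(W), 34(W) — all W, so L
n=36: →35(L), so W
n=37: →0(L), so W
n=38: →19(W), 36(W), 37(W) — all W, so L
n=39: →38(L), so W
n=40: →35(L), so W
L entries with 1 ≤ n ≤ 40 (n=0 is outside the asked range and is not counted): n = 4, 8, 14, 18, 22, 25, 27, 32, 35, 38; that makes 10.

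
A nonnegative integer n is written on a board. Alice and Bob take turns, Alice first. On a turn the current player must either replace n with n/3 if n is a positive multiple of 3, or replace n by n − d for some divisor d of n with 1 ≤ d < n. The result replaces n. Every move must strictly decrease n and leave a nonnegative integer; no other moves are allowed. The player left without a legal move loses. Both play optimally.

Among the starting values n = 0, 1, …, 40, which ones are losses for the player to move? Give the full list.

0, 1, 4, 7, 9, 11, 13, 15, 17, 19, 23, 25, 28, 31, 36

Work bottom-up. With no move the player to move loses. Otherwise the position is W if at least one move leads to an L position for the opponent, and L if every move leads to a W.
n=0: no move → L
n=1: no move → L
n=2: W (go to 1, an L position)
n=3: W (go to 1, an L position)
n=4: L (options 2(W), 3(W) are all W)
n=5: W (go to 4, an L position)
n=6: W (go to 4, an L position)
n=7: L (sole option 6(W) is W)
n=8: W (go to 4, an L position)
n=9: L (options 3(W), 6(W), 8(W) are all W)
n=10: W (go to 9, an L position)
n=11: L (sole option 10(W) is W)
n=12: W (go to 4, an L position)
n=13: L (sole option 12(W) is W)
n=14: W (go to 7, an L position)
n=15: L (options 5(W), 10(W), 12(W), 14(W) are all W)
n=16: W (go to 15, an L position)
n=17: L (sole option 16(W) is W)
n=18: W (go to 9, an L position)
n=19: L (sole option 18(W) is W)
n=20: W (go to 15, an L position)
n=21: W (go to 7, an L position)
n=22: W (go to 11, an L position)
n=23: L (sole option 22(W) is W)
n=24: W (go to 23, an L position)
n=25: L (options 20(W), 24(W) are all W)
n=26: W (go to 13, an L position)
n=27: W (go to 9, an L position)
n=28: L (options 14(W), 21(W), 24(W), 26(W), 27(W) are all W)
n=29: W (go to 28, an L position)
n=30: W (go to 15, an L position)
n=31: L (sole option 30(W) is W)
n=32: W (go to 28, an L position)
n=33: W (go to 11, an L position)
n=34: W (go to 17, an L position)
n=35: W (go to 28, an L position)
n=36: L (options 12(W), 18(W), 24(W), 27(W), 30(W), 32(W), 33(W), 34(W), 35(W) are all W)
n=37: W (go to 36, an L position)
n=38: W (go to 19, an L position)
n=39: W (go to 13, an L position)
n=40: W (go to 36, an L position)
The losing starting values of n are exactly the entries labelled L in this table (15 of them).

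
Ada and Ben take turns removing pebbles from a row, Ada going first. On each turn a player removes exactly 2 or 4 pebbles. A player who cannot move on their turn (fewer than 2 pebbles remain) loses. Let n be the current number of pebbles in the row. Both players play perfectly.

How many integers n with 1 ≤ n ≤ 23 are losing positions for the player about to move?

7

Use the standard recursion: the mover loses at a terminal position; elsewhere, the mover wins exactly when some move hands the opponent an L position.
n=0: no move → L
n=1: no move → L
n=2: W (go to 0, an L position)
n=3: W (go to 1, an L position)
n=4: W (go to 0, an L position)
n=5: W (go to 1, an L position)
n=6: L (options 4(W), 2(W) are all W)
n=7: L (options 5(W), 3(W) are all W)
n=8: W (go to 6, an L position)
n=9: W (go to 7, an L position)
n=10: W (go to 6, an L position)
n=11: W (go to 7, an L position)
n=12: L (options 10(W), 8(W) are all W)
n=13: L (options 11(W), 9(W) are all W)
n=14: W (go to 12, an L position)
n=15: W (go to 13, an L position)
n=16: W (go to 12, an L position)
n=17: W (go to 13, an L position)
n=18: L (options 16(W), 14(W) are all W)
n=19: L (options 17(W), 15(W) are all W)
n=20: W (go to 18, an L position)
n=21: W (go to 19, an L position)
n=22: W (go to 18, an L position)
n=23: W (go to 19, an L position)
L entries with 1 ≤ n ≤ 23 (n=0 is outside the asked range and is not counted): n = 1, 6, 7, 12, 13, 18, 19; that makes 7.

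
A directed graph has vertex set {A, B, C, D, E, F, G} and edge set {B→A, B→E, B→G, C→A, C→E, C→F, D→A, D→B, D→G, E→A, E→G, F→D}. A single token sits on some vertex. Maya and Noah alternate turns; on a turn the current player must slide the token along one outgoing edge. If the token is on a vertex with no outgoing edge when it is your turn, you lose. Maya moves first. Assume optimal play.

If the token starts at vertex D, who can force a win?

Compute win/loss labels from the base case upward. A position with no move is L. Any other position is W if it can reach an L in one move, else L.
Every edge goes from a vertex to one that appears earlier in the order G, A, E, B, D, F, C, so processing vertices in that order labels each vertex after all of its successors.
G: no outgoing edge → L
A: no outgoing edge → L
E: W (go to A, an L position)
B: W (go to A, an L position)
D: W (go to A, an L position)
F: L (sole option D(W) is W)
C: W (go to F, an L position)
From D Maya can move to A, reaching an L position.

Maya wins.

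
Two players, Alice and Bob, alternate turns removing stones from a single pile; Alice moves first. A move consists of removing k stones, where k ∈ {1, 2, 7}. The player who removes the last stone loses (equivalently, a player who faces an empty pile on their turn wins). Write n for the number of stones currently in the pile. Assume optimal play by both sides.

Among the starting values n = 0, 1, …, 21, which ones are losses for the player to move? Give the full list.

1, 4, 7, 10, 13, 16, 19

Positions with no move are W. A position that does have a move is losing for the player to move precisely when every available move leads to a winning position for the opponent. Fill in the labels:
n=0: no move; the opponent has just taken the last stone and therefore loses → W
n=1: →0(W) only, which is W, so L
n=2: →1(L), so W
n=3: →1(L), so W
n=4: →3(W), 2(W) — all W, so L
n=5: →4(L), so W
n=6: →4(L), so W
n=7: →6(W), 5(W), 0(W) — all W, so L
n=8: →7(L), so W
n=9: →7(L), so W
n=10: →9(W), 8(W), 3(W) — all W, so L
n=11: →10(L), so W
n=12: →10(L), so W
n=13: →12(W), 11(W), 6(W) — all W, so L
n=14: →13(L), so W
n=15: →13(L), so W
n=16: →15(W), 14(W), 9(W) — all W, so L
n=17: →16(L), so W
n=18: →16(L), so W
n=19: →18(W), 17(W), 12(W) — all W, so L
n=20: →19(L), so W
n=21: →19(L), so W
The losing starting values of n are exactly the entries labelled L in this table (7 of them).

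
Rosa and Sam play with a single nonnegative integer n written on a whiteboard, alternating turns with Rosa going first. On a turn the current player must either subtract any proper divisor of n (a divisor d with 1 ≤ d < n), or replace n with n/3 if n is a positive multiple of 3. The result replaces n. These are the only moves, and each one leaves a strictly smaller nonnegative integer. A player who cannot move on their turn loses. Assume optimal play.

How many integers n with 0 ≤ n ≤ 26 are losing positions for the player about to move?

Compute win/loss labels from the base case upward. A position with no move is L. Any other position is W if it can reach an L in one move, else L.
n=0: no move → L
n=1: no move → L
n=2: can move to 1, which is L ⇒ W
n=3: can move to 1, which is L ⇒ W
n=4: moves to 2(W), 3(W); every one is W ⇒ L
n=5: can move to 4, which is L ⇒ W
n=6: can move to 4, which is L ⇒ W
n=7: the only move is to 6(W), a W ⇒ L
n=8: can move to 4, which is L ⇒ W
n=9: moves to 3(W), 6(W), 8(W); every one is W ⇒ L
n=10: can move to 9, which is L ⇒ W
n=11: the only move is to 10(W), a W ⇒ L
n=12: can move to 4, which is L ⇒ W
n=13: the only move is to 12(W), a W ⇒ L
n=14: can move to 7, which is L ⇒ W
n=15: moves to 5(W), 10(W), 12(W), 14(W); every one is W ⇒ L
n=16: can move to 15, which is L ⇒ W
n=17: the only move is to 16(W), a W ⇒ L
n=18: can move to 9, which is L ⇒ W
n=19: the only move is to 18(W), a W ⇒ L
n=20: can move to 15, which is L ⇒ W
n=21: can move to 7, which is L ⇒ W
n=22: can move to 11, which is L ⇒ W
n=23: the only move is to 22(W), a W ⇒ L
n=24: can move to 23, which is L ⇒ W
n=25: moves to 20(W), 24(W); every one is W ⇒ L
n=26: can move to 13, which is L ⇒ W
L entries with 0 ≤ n ≤ 26: n = 0, 1, 4, 7, 9, 11, 13, 15, 17, 19, 23, 25; that makes 12.

12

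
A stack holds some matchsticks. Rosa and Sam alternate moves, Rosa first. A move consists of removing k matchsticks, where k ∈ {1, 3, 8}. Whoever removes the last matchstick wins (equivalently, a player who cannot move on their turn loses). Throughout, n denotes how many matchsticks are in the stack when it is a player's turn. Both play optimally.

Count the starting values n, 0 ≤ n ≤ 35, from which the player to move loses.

Use the standard recursion: the mover loses at a terminal position; elsewhere, the mover wins exactly when some move hands the opponent an L position.
n=0: no move → L
n=1: can move to 0, which is L ⇒ W
n=2: the only move is to 1(W), a W ⇒ L
n=3: can move to 2, which is L ⇒ W
n=4: moves to 3(W), 1(W); every one is W ⇒ L
n=5: can move to 4, which is L ⇒ W
n=6: moves to 5(W), 3(W); every one is W ⇒ L
n=7: can move to 6, which is L ⇒ W
n=8: can move to 0, which is L ⇒ W
n=9: can move to 6, which is L ⇒ W
n=10: can move to 2, which is L ⇒ W
n=11: moves to 10(W), 8(W), 3(W); every one is W ⇒ L
n=12: can move to 11, which is L ⇒ W
n=13: moves to 12(W), 10(W), 5(W); every one is W ⇒ L
n=14: can move to 13, which is L ⇒ W
n=15: moves to 14(W), 12(W), 7(W); every one is W ⇒ L
n=16: can move to 15, which is L ⇒ W
n=17: moves to 16(W), 14(W), 9(W); every one is W ⇒ L
n=18: can move to 17, which is L ⇒ W
n=19: can move to 11, which is L ⇒ W
n=20: can move to 17, which is L ⇒ W
n=21: can move to 13, which is L ⇒ W
n=22: moves to 21(W), 19(W), 14(W); every one is W ⇒ L
n=23: can move to 22, which is L ⇒ W
n=24: moves to 23(W), 21(W), 16(W); every one is W ⇒ L
n=25: can move to 24, which is L ⇒ W
n=26: moves to 25(W), 23(W), 18(W); every one is W ⇒ L
n=27: can move to 26, which is L ⇒ W
n=28: moves to 27(W), 25(W), 20(W); every one is W ⇒ L
n=29: can move to 28, which is L ⇒ W
n=30: can move to 22, which is L ⇒ W
n=31: can move to 28, which is L ⇒ W
n=32: can move to 24, which is L ⇒ W
n=33: moves to 32(W), 30(W), 25(W); every one is W ⇒ L
n=34: can move to 33, which is L ⇒ W
n=35: moves to 34(W), 32(W), 27(W); every one is W ⇒ L
L entries with 0 ≤ n ≤ 35: n = 0, 2, 4, 6, 11, 13, 15, 17, 22, 24, 26, 28, 33, 35; that makes 14.

14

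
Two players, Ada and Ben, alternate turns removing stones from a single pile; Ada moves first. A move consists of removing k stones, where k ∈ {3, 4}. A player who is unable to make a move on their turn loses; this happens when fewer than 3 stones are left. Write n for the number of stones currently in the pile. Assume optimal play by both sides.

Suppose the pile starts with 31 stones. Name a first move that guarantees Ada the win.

Compute win/loss labels from the base case upward. A position with no move is L. Any other position is W if it can reach an L in one move, else L.
n=0: no move → L
n=1: no move → L
n=2: no move → L
n=3: W (go to 0, an L position)
n=4: W (go to 1, an L position)
n=5: W (go to 2, an L position)
n=6: W (go to 2, an L position)
n=7: L (options 4(W), 3(W) are all W)
n=8: L (options 5(W), 4(W) are all W)
n=9: L (options 6(W), 5(W) are all W)
n=10: W (go to 7, an L position)
n=11: W (go to 8, an L position)
n=12: W (go to 9, an L position)
n=13: W (go to 9, an L position)
n=14: L (options 11(W), 10(W) are all W)
n=15: L (options 12(W), 11(W) are all W)
n=16: L (options 13(W), 12(W) are all W)
n=17: W (go to 14, an L position)
n=18: W (go to 15, an L position)
n=19: W (go to 16, an L position)
n=20: W (go to 16, an L position)
n=21: L (options 18(W), 17(W) are all W)
n=22: L (options 19(W), 18(W) are all W)
n=23: L (options 20(W), 19(W) are all W)
n=24: W (go to 21, an L position)
n=25: W (go to 22, an L position)
n=26: W (go to 23, an L position)
n=27: W (go to 23, an L position)
n=28: L (options 25(W), 24(W) are all W)
n=29: L (options 26(W), 25(W) are all W)
n=30: L (options 27(W), 26(W) are all W)
n=31: W (go to 28, an L position)
From 31, the L positions reachable in one move are: 28.

Remove 3, leaving 28.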